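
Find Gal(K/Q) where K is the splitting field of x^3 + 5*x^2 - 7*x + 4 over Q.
Gal(K/Q) = S_3 (symmetric group of order 6)

Compute the discriminant of x^3 + (5)*x^2 + (-7)*x + (4): Δ = -2355. Since Δ is not a rational square, the Galois group is not contained in A_3; it must be the full S_3 (irreducibility of the cubic rules out anything smaller).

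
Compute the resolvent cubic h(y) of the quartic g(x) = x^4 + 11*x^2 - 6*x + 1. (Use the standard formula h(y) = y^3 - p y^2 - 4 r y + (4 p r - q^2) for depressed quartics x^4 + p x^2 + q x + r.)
h(y) = y^3 - 11*y^2 - 4*y + 8

Identify coefficients: p = 11, q = -6, r = 1.
Plug into h(y) = y^3 - p y^2 - 4 r y + (4 p r - q^2):
  h(y) = y^3 - (11) y^2 - 4*(1) y + (4*(11)*(1) - (-6)^2)
       = y^3 + (-11) y^2 + (-4) y + (8).
Simplifying: h(y) = y^3 - 11*y^2 - 4*y + 8.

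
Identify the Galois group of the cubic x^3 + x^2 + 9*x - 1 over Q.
Gal(K/Q) = S_3 (symmetric group of order 6)

Compute the discriminant of x^3 + (1)*x^2 + (9)*x + (-1): Δ = -3020. Since Δ is not a rational square, the Galois group is not contained in A_3; it must be the full S_3 (irreducibility of the cubic rules out anything smaller).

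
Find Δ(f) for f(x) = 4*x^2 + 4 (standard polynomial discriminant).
Δ = -64

For a quadratic a x^2 + b x + c the discriminant is Δ = b^2 - 4ac = (0)^2 - 4*(4)*(4) = 0 - (64) = -64.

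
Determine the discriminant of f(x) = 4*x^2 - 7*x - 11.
Δ = 225

For a quadratic a x^2 + b x + c the discriminant is Δ = b^2 - 4ac = (-7)^2 - 4*(4)*(-11) = 49 - (-176) = 225.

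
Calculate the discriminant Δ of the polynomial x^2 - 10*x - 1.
Δ = 104

For a quadratic a x^2 + b x + c the discriminant is Δ = b^2 - 4ac = (-10)^2 - 4*(1)*(-1) = 100 - (-4) = 104.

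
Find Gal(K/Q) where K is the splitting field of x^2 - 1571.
Gal(K/Q) = Z/2Z (cyclic of order 2)

x^2 - 1571 is irreducible over Q since 1571 is not a rational square. The splitting field Q(sqrt(1571)) has degree 2 over Q, and its unique nontrivial automorphism is sqrt(1571) ↦ -sqrt(1571). Hence Gal(Q(sqrt(1571))/Q) = Z/2Z.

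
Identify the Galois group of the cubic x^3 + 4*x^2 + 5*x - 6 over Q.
Gal(K/Q) = S_3 (symmetric group of order 6)

Compute the discriminant of x^3 + (4)*x^2 + (5)*x + (-6): Δ = -1696. Since Δ is not a rational square, the Galois group is not contained in A_3; it must be the full S_3 (irreducibility of the cubic rules out anything smaller).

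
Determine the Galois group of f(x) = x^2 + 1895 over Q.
Gal(K/Q) = Z/2Z (cyclic of order 2)

x^2 + 1895 is irreducible over Q since -1895 is not a rational square. The splitting field Q(sqrt(-1895)) has degree 2 over Q, and its unique nontrivial automorphism is sqrt(-1895) ↦ -sqrt(-1895). Hence Gal(Q(sqrt(-1895))/Q) = Z/2Z.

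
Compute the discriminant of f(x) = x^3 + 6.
Δ = -972

For a depressed cubic x^3 + p x + q the discriminant is Δ = -4 p^3 - 27 q^2 = -4*(0)^3 - 27*(6)^2 = 0 - 972 = -972.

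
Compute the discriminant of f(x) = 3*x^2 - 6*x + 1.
Δ = 24

For a quadratic a x^2 + b x + c the discriminant is Δ = b^2 - 4ac = (-6)^2 - 4*(3)*(1) = 36 - (12) = 24.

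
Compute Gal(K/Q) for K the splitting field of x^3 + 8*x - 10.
Gal(K/Q) = S_3 (symmetric group of order 6)

Compute the discriminant of x^3 + (0)*x^2 + (8)*x + (-10): Δ = -4748. Since Δ is not a rational square, the Galois group is not contained in A_3; it must be the full S_3 (irreducibility of the cubic rules out anything smaller).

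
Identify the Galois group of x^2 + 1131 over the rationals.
Gal(K/Q) = Z/2Z (cyclic of order 2)

x^2 + 1131 is irreducible over Q since -1131 is not a rational square. The splitting field Q(sqrt(-1131)) has degree 2 over Q, and its unique nontrivial automorphism is sqrt(-1131) ↦ -sqrt(-1131). Hence Gal(Q(sqrt(-1131))/Q) = Z/2Z.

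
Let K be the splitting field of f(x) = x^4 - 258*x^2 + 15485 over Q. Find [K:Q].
[K:Q] = 4

f factors as (x^2 - 95)(x^2 - 163); the splitting field is K = Q(sqrt(95), sqrt(163)). Since 95, 163, and 15485 are all non-squares in Q, the three subfields Q(sqrt(95)), Q(sqrt(163)), Q(sqrt(15485)) are distinct degree-2 extensions, so [K:Q] = 4 (Klein four Galois group).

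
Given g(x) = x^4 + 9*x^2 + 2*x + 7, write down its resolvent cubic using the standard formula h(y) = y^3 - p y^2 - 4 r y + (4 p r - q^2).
h(y) = y^3 - 9*y^2 - 28*y + 248

Identify coefficients: p = 9, q = 2, r = 7.
Plug into h(y) = y^3 - p y^2 - 4 r y + (4 p r - q^2):
  h(y) = y^3 - (9) y^2 - 4*(7) y + (4*(9)*(7) - (2)^2)
       = y^3 + (-9) y^2 + (-28) y + (248).
Simplifying: h(y) = y^3 - 9*y^2 - 28*y + 248.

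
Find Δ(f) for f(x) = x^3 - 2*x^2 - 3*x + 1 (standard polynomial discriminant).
Δ = 257

For x^3 + a x^2 + b x + c the discriminant is Δ = 18 a b c - 4 a^3 c + a^2 b^2 - 4 b^3 - 27 c^2.
Plug a = -2, b = -3, c = 1:
  18*(-2)*(-3)*(1) - 4*(-2)^3*(1) + (-2)^2*(-3)^2 - 4*(-3)^3 - 27*(1)^2
  = 108 + (32) + 36 + (108) + (-27)
  = 257.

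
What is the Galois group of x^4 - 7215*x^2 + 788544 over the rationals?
Gal(K/Q) = Z/2Z (cyclic of order 2)

f factors as (x^2 - 7104)(x^2 - 111), so the splitting field is K = Q(sqrt(7104), sqrt(111)). The squarefree part of 7104 is 111 and the squarefree part of 111 is also 111, so sqrt(7104) and sqrt(111) are both rational multiples of sqrt(111). Hence Q(sqrt(7104)) = Q(sqrt(111)) = Q(sqrt(111)), and the splitting field collapses to a single degree-2 extension with Galois group Z/2Z.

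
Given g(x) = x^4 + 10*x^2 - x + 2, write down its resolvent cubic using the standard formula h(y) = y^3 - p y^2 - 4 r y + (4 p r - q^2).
h(y) = y^3 - 10*y^2 - 8*y + 79

Identify coefficients: p = 10, q = -1, r = 2.
Plug into h(y) = y^3 - p y^2 - 4 r y + (4 p r - q^2):
  h(y) = y^3 - (10) y^2 - 4*(2) y + (4*(10)*(2) - (-1)^2)
       = y^3 + (-10) y^2 + (-8) y + (79).
Simplifying: h(y) = y^3 - 10*y^2 - 8*y + 79.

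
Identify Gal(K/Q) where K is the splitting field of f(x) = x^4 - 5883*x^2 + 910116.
Gal(K/Q) = Z/2Z (cyclic of order 2)

f factors as (x^2 - 5724)(x^2 - 159), so the splitting field is K = Q(sqrt(5724), sqrt(159)). The squarefree part of 5724 is 159 and the squarefree part of 159 is also 159, so sqrt(5724) and sqrt(159) are both rational multiples of sqrt(159). Hence Q(sqrt(5724)) = Q(sqrt(159)) = Q(sqrt(159)), and the splitting field collapses to a single degree-2 extension with Galois group Z/2Z.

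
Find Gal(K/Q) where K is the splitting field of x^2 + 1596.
Gal(K/Q) = Z/2Z (cyclic of order 2)

x^2 + 1596 is irreducible over Q since -1596 is not a rational square. The splitting field Q(sqrt(-1596)) has degree 2 over Q, and its unique nontrivial automorphism is sqrt(-1596) ↦ -sqrt(-1596). Hence Gal(Q(sqrt(-1596))/Q) = Z/2Z.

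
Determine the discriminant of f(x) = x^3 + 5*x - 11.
Δ = -3767

For a depressed cubic x^3 + p x + q the discriminant is Δ = -4 p^3 - 27 q^2 = -4*(5)^3 - 27*(-11)^2 = -500 - 3267 = -3767.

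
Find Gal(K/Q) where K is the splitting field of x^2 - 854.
Gal(K/Q) = Z/2Z (cyclic of order 2)

x^2 - 854 is irreducible over Q since 854 is not a rational square. The splitting field Q(sqrt(854)) has degree 2 over Q, and its unique nontrivial automorphism is sqrt(854) ↦ -sqrt(854). Hence Gal(Q(sqrt(854))/Q) = Z/2Z.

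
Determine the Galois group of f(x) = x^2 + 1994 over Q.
Gal(K/Q) = Z/2Z (cyclic of order 2)

x^2 + 1994 is irreducible over Q since -1994 is not a rational square. The splitting field Q(sqrt(-1994)) has degree 2 over Q, and its unique nontrivial automorphism is sqrt(-1994) ↦ -sqrt(-1994). Hence Gal(Q(sqrt(-1994))/Q) = Z/2Z.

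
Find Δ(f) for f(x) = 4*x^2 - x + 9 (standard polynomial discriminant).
Δ = -143

For a quadratic a x^2 + b x + c the discriminant is Δ = b^2 - 4ac = (-1)^2 - 4*(4)*(9) = 1 - (144) = -143.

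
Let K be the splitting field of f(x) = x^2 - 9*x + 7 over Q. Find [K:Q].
[K:Q] = 2

The discriminant of x^2 + (-9)*x + (7) is b^2 - 4c = 81 - (28) = 53. Since 53 is not a perfect square in Q, the polynomial is irreducible over Q. Its two roots generate a degree-2 extension, so [K:Q] = 2.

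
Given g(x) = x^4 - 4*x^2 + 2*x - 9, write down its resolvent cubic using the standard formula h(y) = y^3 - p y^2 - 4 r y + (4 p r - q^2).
h(y) = y^3 + 4*y^2 + 36*y + 140

Identify coefficients: p = -4, q = 2, r = -9.
Plug into h(y) = y^3 - p y^2 - 4 r y + (4 p r - q^2):
  h(y) = y^3 - (-4) y^2 - 4*(-9) y + (4*(-4)*(-9) - (2)^2)
       = y^3 + (4) y^2 + (36) y + (140).
Simplifying: h(y) = y^3 + 4*y^2 + 36*y + 140.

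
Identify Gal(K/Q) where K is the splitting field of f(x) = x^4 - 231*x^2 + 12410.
Gal(K/Q) = V_4 (Klein four-group, Z/2Z × Z/2Z)

f factors as (x^2 - 146)(x^2 - 85), so the splitting field is K = Q(sqrt(146), sqrt(85)). The elements 146, 85, 12410 are all non-squares in Q, so sqrt(146) and sqrt(85) generate independent quadratic extensions. Thus [K:Q] = 4 and Gal(K/Q) is generated by the two order-2 automorphisms sqrt(146) ↦ -sqrt(146) and sqrt(85) ↦ -sqrt(85), giving V_4.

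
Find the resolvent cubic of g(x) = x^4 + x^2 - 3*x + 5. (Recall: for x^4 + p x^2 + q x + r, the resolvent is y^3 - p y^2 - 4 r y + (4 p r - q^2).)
h(y) = y^3 - y^2 - 20*y + 11

Identify coefficients: p = 1, q = -3, r = 5.
Plug into h(y) = y^3 - p y^2 - 4 r y + (4 p r - q^2):
  h(y) = y^3 - (1) y^2 - 4*(5) y + (4*(1)*(5) - (-3)^2)
       = y^3 + (-1) y^2 + (-20) y + (11).
Simplifying: h(y) = y^3 - y^2 - 20*y + 11.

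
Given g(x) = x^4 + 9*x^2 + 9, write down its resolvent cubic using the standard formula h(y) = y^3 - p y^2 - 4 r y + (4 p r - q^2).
h(y) = y^3 - 9*y^2 - 36*y + 324

Identify coefficients: p = 9, q = 0, r = 9.
Plug into h(y) = y^3 - p y^2 - 4 r y + (4 p r - q^2):
  h(y) = y^3 - (9) y^2 - 4*(9) y + (4*(9)*(9) - (0)^2)
       = y^3 + (-9) y^2 + (-36) y + (324).
Simplifying: h(y) = y^3 - 9*y^2 - 36*y + 324.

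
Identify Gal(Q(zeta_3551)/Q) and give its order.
|Gal(Q(zeta_3551)/Q)| = phi(3551) = 3432; group ≅ (Z/3551Z)^* ≅ Z/52Z × Z/66Z

The n-th cyclotomic polynomial Φ_3551(x) is the minimal polynomial of zeta_3551 over Q and has degree phi(3551) = 3432. So Q(zeta_3551) is a degree-3432 Galois extension with Galois group (Z/3551Z)^*. By CRT, (Z/3551Z)^* ≅ (Z/53Z)^* × (Z/67Z)^*. Each prime-power unit group is (Z/53Z)^* ≅ Z/52Z; (Z/67Z)^* ≅ Z/66Z. Hence Gal(Q(zeta_3551)/Q) ≅ Z/52Z × Z/66Z.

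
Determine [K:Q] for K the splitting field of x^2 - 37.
[K:Q] = 2

The polynomial x^2 - 37 is irreducible over Q since 37 is not a perfect square. Its splitting field is Q(sqrt(37)), which has degree 2 over Q.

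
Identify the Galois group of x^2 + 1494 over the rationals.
Gal(K/Q) = Z/2Z (cyclic of order 2)

x^2 + 1494 is irreducible over Q since -1494 is not a rational square. The splitting field Q(sqrt(-1494)) has degree 2 over Q, and its unique nontrivial automorphism is sqrt(-1494) ↦ -sqrt(-1494). Hence Gal(Q(sqrt(-1494))/Q) = Z/2Z.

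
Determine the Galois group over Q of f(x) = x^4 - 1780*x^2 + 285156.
Gal(K/Q) = Z/2Z (cyclic of order 2)

f factors as (x^2 - 1602)(x^2 - 178), so the splitting field is K = Q(sqrt(1602), sqrt(178)). The squarefree part of 1602 is 178 and the squarefree part of 178 is also 178, so sqrt(1602) and sqrt(178) are both rational multiples of sqrt(178). Hence Q(sqrt(1602)) = Q(sqrt(178)) = Q(sqrt(178)), and the splitting field collapses to a single degree-2 extension with Galois group Z/2Z.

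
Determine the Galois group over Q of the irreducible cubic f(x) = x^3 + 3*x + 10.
Gal(K/Q) = S_3 (symmetric group of order 6)

Compute the discriminant of x^3 + (0)*x^2 + (3)*x + (10): Δ = -2808. Since Δ is not a rational square, the Galois group is not contained in A_3; it must be the full S_3 (irreducibility of the cubic rules out anything smaller).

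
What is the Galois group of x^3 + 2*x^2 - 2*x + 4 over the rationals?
Gal(K/Q) = S_3 (symmetric group of order 6)

Compute the discriminant of x^3 + (2)*x^2 + (-2)*x + (4): Δ = -800. Since Δ is not a rational square, the Galois group is not contained in A_3; it must be the full S_3 (irreducibility of the cubic rules out anything smaller).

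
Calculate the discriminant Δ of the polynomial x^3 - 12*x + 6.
Δ = 5940

For a depressed cubic x^3 + p x + q the discriminant is Δ = -4 p^3 - 27 q^2 = -4*(-12)^3 - 27*(6)^2 = 6912 - 972 = 5940.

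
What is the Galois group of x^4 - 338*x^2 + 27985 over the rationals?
Gal(K/Q) = V_4 (Klein four-group, Z/2Z × Z/2Z)

f factors as (x^2 - 145)(x^2 - 193), so the splitting field is K = Q(sqrt(145), sqrt(193)). The elements 145, 193, 27985 are all non-squares in Q, so sqrt(145) and sqrt(193) generate independent quadratic extensions. Thus [K:Q] = 4 and Gal(K/Q) is generated by the two order-2 automorphisms sqrt(145) ↦ -sqrt(145) and sqrt(193) ↦ -sqrt(193), giving V_4.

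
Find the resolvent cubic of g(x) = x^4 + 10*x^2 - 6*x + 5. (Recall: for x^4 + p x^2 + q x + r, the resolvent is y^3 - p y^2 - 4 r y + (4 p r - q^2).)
h(y) = y^3 - 10*y^2 - 20*y + 164

Identify coefficients: p = 10, q = -6, r = 5.
Plug into h(y) = y^3 - p y^2 - 4 r y + (4 p r - q^2):
  h(y) = y^3 - (10) y^2 - 4*(5) y + (4*(10)*(5) - (-6)^2)
       = y^3 + (-10) y^2 + (-20) y + (164).
Simplifying: h(y) = y^3 - 10*y^2 - 20*y + 164.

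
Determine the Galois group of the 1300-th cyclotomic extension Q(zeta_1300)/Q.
|Gal(Q(zeta_1300)/Q)| = phi(1300) = 480; group ≅ (Z/1300Z)^* ≅ Z/2Z × Z/12Z × Z/20Z

The n-th cyclotomic polynomial Φ_1300(x) is the minimal polynomial of zeta_1300 over Q and has degree phi(1300) = 480. So Q(zeta_1300) is a degree-480 Galois extension with Galois group (Z/1300Z)^*. By CRT, (Z/1300Z)^* ≅ (Z/4Z)^* × (Z/25Z)^* × (Z/13Z)^*. Each prime-power unit group is (Z/4Z)^* ≅ Z/2Z; (Z/25Z)^* ≅ Z/20Z; (Z/13Z)^* ≅ Z/12Z. Hence Gal(Q(zeta_1300)/Q) ≅ Z/2Z × Z/12Z × Z/20Z.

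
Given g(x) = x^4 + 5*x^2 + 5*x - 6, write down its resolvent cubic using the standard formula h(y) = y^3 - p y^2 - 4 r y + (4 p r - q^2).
h(y) = y^3 - 5*y^2 + 24*y - 145

Identify coefficients: p = 5, q = 5, r = -6.
Plug into h(y) = y^3 - p y^2 - 4 r y + (4 p r - q^2):
  h(y) = y^3 - (5) y^2 - 4*(-6) y + (4*(5)*(-6) - (5)^2)
       = y^3 + (-5) y^2 + (24) y + (-145).
Simplifying: h(y) = y^3 - 5*y^2 + 24*y - 145.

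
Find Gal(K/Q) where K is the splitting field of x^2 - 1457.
Gal(K/Q) = Z/2Z (cyclic of order 2)

x^2 - 1457 is irreducible over Q since 1457 is not a rational square. The splitting field Q(sqrt(1457)) has degree 2 over Q, and its unique nontrivial automorphism is sqrt(1457) ↦ -sqrt(1457). Hence Gal(Q(sqrt(1457))/Q) = Z/2Z.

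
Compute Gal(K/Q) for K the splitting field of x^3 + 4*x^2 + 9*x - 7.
Gal(K/Q) = S_3 (symmetric group of order 6)

Compute the discriminant of x^3 + (4)*x^2 + (9)*x + (-7): Δ = -5687. Since Δ is not a rational square, the Galois group is not contained in A_3; it must be the full S_3 (irreducibility of the cubic rules out anything smaller).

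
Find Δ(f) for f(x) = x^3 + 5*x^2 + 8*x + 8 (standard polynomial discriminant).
Δ = -416

For x^3 + a x^2 + b x + c the discriminant is Δ = 18 a b c - 4 a^3 c + a^2 b^2 - 4 b^3 - 27 c^2.
Plug a = 5, b = 8, c = 8:
  18*(5)*(8)*(8) - 4*(5)^3*(8) + (5)^2*(8)^2 - 4*(8)^3 - 27*(8)^2
  = 5760 + (-4000) + 1600 + (-2048) + (-1728)
  = -416.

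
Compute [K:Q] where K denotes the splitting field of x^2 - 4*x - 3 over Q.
[K:Q] = 2

The discriminant of x^2 + (-4)*x + (-3) is b^2 - 4c = 16 - (-12) = 28. Since 28 is not a perfect square in Q, the polynomial is irreducible over Q. Its two roots generate a degree-2 extension, so [K:Q] = 2.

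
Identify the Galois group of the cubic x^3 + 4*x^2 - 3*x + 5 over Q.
Gal(K/Q) = S_3 (symmetric group of order 6)

Compute the discriminant of x^3 + (4)*x^2 + (-3)*x + (5): Δ = -2783. Since Δ is not a rational square, the Galois group is not contained in A_3; it must be the full S_3 (irreducibility of the cubic rules out anything smaller).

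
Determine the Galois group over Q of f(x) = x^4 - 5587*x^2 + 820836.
Gal(K/Q) = Z/2Z (cyclic of order 2)

f factors as (x^2 - 151)(x^2 - 5436), so the splitting field is K = Q(sqrt(151), sqrt(5436)). The squarefree part of 151 is 151 and the squarefree part of 5436 is also 151, so sqrt(151) and sqrt(5436) are both rational multiples of sqrt(151). Hence Q(sqrt(151)) = Q(sqrt(5436)) = Q(sqrt(151)), and the splitting field collapses to a single degree-2 extension with Galois group Z/2Z.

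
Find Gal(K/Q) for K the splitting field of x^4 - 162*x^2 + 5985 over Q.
Gal(K/Q) = V_4 (Klein four-group, Z/2Z × Z/2Z)

f factors as (x^2 - 105)(x^2 - 57), so the splitting field is K = Q(sqrt(105), sqrt(57)). The elements 105, 57, 5985 are all non-squares in Q, so sqrt(105) and sqrt(57) generate independent quadratic extensions. Thus [K:Q] = 4 and Gal(K/Q) is generated by the two order-2 automorphisms sqrt(105) ↦ -sqrt(105) and sqrt(57) ↦ -sqrt(57), giving V_4.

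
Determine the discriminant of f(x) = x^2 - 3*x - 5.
Δ = 29

For a quadratic a x^2 + b x + c the discriminant is Δ = b^2 - 4ac = (-3)^2 - 4*(1)*(-5) = 9 - (-20) = 29.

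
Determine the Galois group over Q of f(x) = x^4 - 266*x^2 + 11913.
Gal(K/Q) = V_4 (Klein four-group, Z/2Z × Z/2Z)

f factors as (x^2 - 57)(x^2 - 209), so the splitting field is K = Q(sqrt(57), sqrt(209)). The elements 57, 209, 11913 are all non-squares in Q, so sqrt(57) and sqrt(209) generate independent quadratic extensions. Thus [K:Q] = 4 and Gal(K/Q) is generated by the two order-2 automorphisms sqrt(57) ↦ -sqrt(57) and sqrt(209) ↦ -sqrt(209), giving V_4.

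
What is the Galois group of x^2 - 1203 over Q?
Gal(K/Q) = Z/2Z (cyclic of order 2)

x^2 - 1203 is irreducible over Q since 1203 is not a rational square. The splitting field Q(sqrt(1203)) has degree 2 over Q, and its unique nontrivial automorphism is sqrt(1203) ↦ -sqrt(1203). Hence Gal(Q(sqrt(1203))/Q) = Z/2Z.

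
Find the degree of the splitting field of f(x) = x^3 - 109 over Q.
[K:Q] = 6

x^3 - 109 has one real root r = 109^(1/3) and two complex roots r*zeta_3, r*zeta_3^2 where zeta_3 = e^(2*pi*i/3). The splitting field is Q(r, zeta_3). [Q(r):Q] = 3 and [Q(zeta_3):Q] = 2 with gcd = 1, so [Q(r, zeta_3):Q] = 3 * 2 = 6.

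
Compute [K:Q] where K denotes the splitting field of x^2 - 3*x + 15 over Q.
[K:Q] = 2

The discriminant of x^2 + (-3)*x + (15) is b^2 - 4c = 9 - (60) = -51. Since -51 is not a perfect square in Q, the polynomial is irreducible over Q. Its two roots generate a degree-2 extension, so [K:Q] = 2.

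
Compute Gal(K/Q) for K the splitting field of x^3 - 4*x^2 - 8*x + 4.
Gal(K/Q) = S_3 (symmetric group of order 6)

Compute the discriminant of x^3 + (-4)*x^2 + (-8)*x + (4): Δ = 5968. Since Δ is not a rational square, the Galois group is not contained in A_3; it must be the full S_3 (irreducibility of the cubic rules out anything smaller).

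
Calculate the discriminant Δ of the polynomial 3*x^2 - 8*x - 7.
Δ = 148

For a quadratic a x^2 + b x + c the discriminant is Δ = b^2 - 4ac = (-8)^2 - 4*(3)*(-7) = 64 - (-84) = 148.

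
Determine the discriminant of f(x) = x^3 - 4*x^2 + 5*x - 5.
Δ = -255

For x^3 + a x^2 + b x + c the discriminant is Δ = 18 a b c - 4 a^3 c + a^2 b^2 - 4 b^3 - 27 c^2.
Plug a = -4, b = 5, c = -5:
  18*(-4)*(5)*(-5) - 4*(-4)^3*(-5) + (-4)^2*(5)^2 - 4*(5)^3 - 27*(-5)^2
  = 1800 + (-1280) + 400 + (-500) + (-675)
  = -255.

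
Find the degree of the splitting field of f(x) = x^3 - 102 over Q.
[K:Q] = 6

x^3 - 102 has one real root r = 102^(1/3) and two complex roots r*zeta_3, r*zeta_3^2 where zeta_3 = e^(2*pi*i/3). The splitting field is Q(r, zeta_3). [Q(r):Q] = 3 and [Q(zeta_3):Q] = 2 with gcd = 1, so [Q(r, zeta_3):Q] = 3 * 2 = 6.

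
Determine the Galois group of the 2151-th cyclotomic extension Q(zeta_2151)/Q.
|Gal(Q(zeta_2151)/Q)| = phi(2151) = 1428; group ≅ (Z/2151Z)^* ≅ Z/6Z × Z/238Z

The n-th cyclotomic polynomial Φ_2151(x) is the minimal polynomial of zeta_2151 over Q and has degree phi(2151) = 1428. So Q(zeta_2151) is a degree-1428 Galois extension with Galois group (Z/2151Z)^*. By CRT, (Z/2151Z)^* ≅ (Z/9Z)^* × (Z/239Z)^*. Each prime-power unit group is (Z/9Z)^* ≅ Z/6Z; (Z/239Z)^* ≅ Z/238Z. Hence Gal(Q(zeta_2151)/Q) ≅ Z/6Z × Z/238Z.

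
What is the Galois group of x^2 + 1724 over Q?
Gal(K/Q) = Z/2Z (cyclic of order 2)

x^2 + 1724 is irreducible over Q since -1724 is not a rational square. The splitting field Q(sqrt(-1724)) has degree 2 over Q, and its unique nontrivial automorphism is sqrt(-1724) ↦ -sqrt(-1724). Hence Gal(Q(sqrt(-1724))/Q) = Z/2Z.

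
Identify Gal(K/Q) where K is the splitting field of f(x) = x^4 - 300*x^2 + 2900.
Gal(K/Q) = V_4 (Klein four-group, Z/2Z × Z/2Z)

f factors as (x^2 - 10)(x^2 - 290), so the splitting field is K = Q(sqrt(10), sqrt(290)). The elements 10, 290, 2900 are all non-squares in Q, so sqrt(10) and sqrt(290) generate independent quadratic extensions. Thus [K:Q] = 4 and Gal(K/Q) is generated by the two order-2 automorphisms sqrt(10) ↦ -sqrt(10) and sqrt(290) ↦ -sqrt(290), giving V_4.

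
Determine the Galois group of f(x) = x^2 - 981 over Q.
Gal(K/Q) = Z/2Z (cyclic of order 2)

x^2 - 981 is irreducible over Q since 981 is not a rational square. The splitting field Q(sqrt(981)) has degree 2 over Q, and its unique nontrivial automorphism is sqrt(981) ↦ -sqrt(981). Hence Gal(Q(sqrt(981))/Q) = Z/2Z.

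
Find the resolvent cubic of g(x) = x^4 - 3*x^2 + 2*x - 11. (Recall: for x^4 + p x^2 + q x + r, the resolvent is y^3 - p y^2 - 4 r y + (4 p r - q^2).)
h(y) = y^3 + 3*y^2 + 44*y + 128

Identify coefficients: p = -3, q = 2, r = -11.
Plug into h(y) = y^3 - p y^2 - 4 r y + (4 p r - q^2):
  h(y) = y^3 - (-3) y^2 - 4*(-11) y + (4*(-3)*(-11) - (2)^2)
       = y^3 + (3) y^2 + (44) y + (128).
Simplifying: h(y) = y^3 + 3*y^2 + 44*y + 128.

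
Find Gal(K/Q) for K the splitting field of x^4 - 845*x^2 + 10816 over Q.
Gal(K/Q) = Z/2Z (cyclic of order 2)

f factors as (x^2 - 13)(x^2 - 832), so the splitting field is K = Q(sqrt(13), sqrt(832)). The squarefree part of 13 is 13 and the squarefree part of 832 is also 13, so sqrt(13) and sqrt(832) are both rational multiples of sqrt(13). Hence Q(sqrt(13)) = Q(sqrt(832)) = Q(sqrt(13)), and the splitting field collapses to a single degree-2 extension with Galois group Z/2Z.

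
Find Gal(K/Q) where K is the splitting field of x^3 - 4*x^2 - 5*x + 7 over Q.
Gal(K/Q) = S_3 (symmetric group of order 6)

Compute the discriminant of x^3 + (-4)*x^2 + (-5)*x + (7): Δ = 3889. Since Δ is not a rational square, the Galois group is not contained in A_3; it must be the full S_3 (irreducibility of the cubic rules out anything smaller).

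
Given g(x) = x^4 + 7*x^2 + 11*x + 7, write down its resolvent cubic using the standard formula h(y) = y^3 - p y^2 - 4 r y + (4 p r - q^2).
h(y) = y^3 - 7*y^2 - 28*y + 75

Identify coefficients: p = 7, q = 11, r = 7.
Plug into h(y) = y^3 - p y^2 - 4 r y + (4 p r - q^2):
  h(y) = y^3 - (7) y^2 - 4*(7) y + (4*(7)*(7) - (11)^2)
       = y^3 + (-7) y^2 + (-28) y + (75).
Simplifying: h(y) = y^3 - 7*y^2 - 28*y + 75.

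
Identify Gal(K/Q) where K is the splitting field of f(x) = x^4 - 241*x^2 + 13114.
Gal(K/Q) = V_4 (Klein four-group, Z/2Z × Z/2Z)

f factors as (x^2 - 158)(x^2 - 83), so the splitting field is K = Q(sqrt(158), sqrt(83)). The elements 158, 83, 13114 are all non-squares in Q, so sqrt(158) and sqrt(83) generate independent quadratic extensions. Thus [K:Q] = 4 and Gal(K/Q) is generated by the two order-2 automorphisms sqrt(158) ↦ -sqrt(158) and sqrt(83) ↦ -sqrt(83), giving V_4.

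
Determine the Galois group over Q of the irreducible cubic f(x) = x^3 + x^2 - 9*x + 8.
Gal(K/Q) = S_3 (symmetric group of order 6)

Compute the discriminant of x^3 + (1)*x^2 + (-9)*x + (8): Δ = -59. Since Δ is not a rational square, the Galois group is not contained in A_3; it must be the full S_3 (irreducibility of the cubic rules out anything smaller).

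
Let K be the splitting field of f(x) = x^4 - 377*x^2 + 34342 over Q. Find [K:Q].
[K:Q] = 4

f factors as (x^2 - 154)(x^2 - 223); the splitting field is K = Q(sqrt(154), sqrt(223)). Since 154, 223, and 34342 are all non-squares in Q, the three subfields Q(sqrt(154)), Q(sqrt(223)), Q(sqrt(34342)) are distinct degree-2 extensions, so [K:Q] = 4 (Klein four Galois group).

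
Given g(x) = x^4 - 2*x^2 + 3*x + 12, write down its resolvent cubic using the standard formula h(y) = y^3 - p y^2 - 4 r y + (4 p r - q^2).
h(y) = y^3 + 2*y^2 - 48*y - 105

Identify coefficients: p = -2, q = 3, r = 12.
Plug into h(y) = y^3 - p y^2 - 4 r y + (4 p r - q^2):
  h(y) = y^3 - (-2) y^2 - 4*(12) y + (4*(-2)*(12) - (3)^2)
       = y^3 + (2) y^2 + (-48) y + (-105).
Simplifying: h(y) = y^3 + 2*y^2 - 48*y - 105.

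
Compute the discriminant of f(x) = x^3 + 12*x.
Δ = -6912

For a depressed cubic x^3 + p x + q the discriminant is Δ = -4 p^3 - 27 q^2 = -4*(12)^3 - 27*(0)^2 = -6912 - 0 = -6912.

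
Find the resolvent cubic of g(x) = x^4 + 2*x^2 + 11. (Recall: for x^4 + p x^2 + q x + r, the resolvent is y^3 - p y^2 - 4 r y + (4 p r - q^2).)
h(y) = y^3 - 2*y^2 - 44*y + 88

Identify coefficients: p = 2, q = 0, r = 11.
Plug into h(y) = y^3 - p y^2 - 4 r y + (4 p r - q^2):
  h(y) = y^3 - (2) y^2 - 4*(11) y + (4*(2)*(11) - (0)^2)
       = y^3 + (-2) y^2 + (-44) y + (88).
Simplifying: h(y) = y^3 - 2*y^2 - 44*y + 88.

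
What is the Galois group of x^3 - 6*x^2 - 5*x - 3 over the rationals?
Gal(K/Q) = S_3 (symmetric group of order 6)

Compute the discriminant of x^3 + (-6)*x^2 + (-5)*x + (-3): Δ = -3055. Since Δ is not a rational square, the Galois group is not contained in A_3; it must be the full S_3 (irreducibility of the cubic rules out anything smaller).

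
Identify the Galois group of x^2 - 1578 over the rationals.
Gal(K/Q) = Z/2Z (cyclic of order 2)

x^2 - 1578 is irreducible over Q since 1578 is not a rational square. The splitting field Q(sqrt(1578)) has degree 2 over Q, and its unique nontrivial automorphism is sqrt(1578) ↦ -sqrt(1578). Hence Gal(Q(sqrt(1578))/Q) = Z/2Z.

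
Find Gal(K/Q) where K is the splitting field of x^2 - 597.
Gal(K/Q) = Z/2Z (cyclic of order 2)

x^2 - 597 is irreducible over Q since 597 is not a rational square. The splitting field Q(sqrt(597)) has degree 2 over Q, and its unique nontrivial automorphism is sqrt(597) ↦ -sqrt(597). Hence Gal(Q(sqrt(597))/Q) = Z/2Z.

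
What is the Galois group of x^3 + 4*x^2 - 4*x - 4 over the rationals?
Gal(K/Q) = S_3 (symmetric group of order 6)

Compute the discriminant of x^3 + (4)*x^2 + (-4)*x + (-4): Δ = 2256. Since Δ is not a rational square, the Galois group is not contained in A_3; it must be the full S_3 (irreducibility of the cubic rules out anything smaller).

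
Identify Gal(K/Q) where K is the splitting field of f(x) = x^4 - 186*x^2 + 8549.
Gal(K/Q) = V_4 (Klein four-group, Z/2Z × Z/2Z)

f factors as (x^2 - 83)(x^2 - 103), so the splitting field is K = Q(sqrt(83), sqrt(103)). The elements 83, 103, 8549 are all non-squares in Q, so sqrt(83) and sqrt(103) generate independent quadratic extensions. Thus [K:Q] = 4 and Gal(K/Q) is generated by the two order-2 automorphisms sqrt(83) ↦ -sqrt(83) and sqrt(103) ↦ -sqrt(103), giving V_4.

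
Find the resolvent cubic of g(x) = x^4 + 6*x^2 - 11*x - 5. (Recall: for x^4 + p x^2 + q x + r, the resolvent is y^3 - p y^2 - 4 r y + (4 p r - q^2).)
h(y) = y^3 - 6*y^2 + 20*y - 241

Identify coefficients: p = 6, q = -11, r = -5.
Plug into h(y) = y^3 - p y^2 - 4 r y + (4 p r - q^2):
  h(y) = y^3 - (6) y^2 - 4*(-5) y + (4*(6)*(-5) - (-11)^2)
       = y^3 + (-6) y^2 + (20) y + (-241).
Simplifying: h(y) = y^3 - 6*y^2 + 20*y - 241.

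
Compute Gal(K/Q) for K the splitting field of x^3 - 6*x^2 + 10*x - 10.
Gal(K/Q) = S_3 (symmetric group of order 6)

Compute the discriminant of x^3 + (-6)*x^2 + (10)*x + (-10): Δ = -940. Since Δ is not a rational square, the Galois group is not contained in A_3; it must be the full S_3 (irreducibility of the cubic rules out anything smaller).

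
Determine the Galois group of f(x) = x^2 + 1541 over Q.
Gal(K/Q) = Z/2Z (cyclic of order 2)

x^2 + 1541 is irreducible over Q since -1541 is not a rational square. The splitting field Q(sqrt(-1541)) has degree 2 over Q, and its unique nontrivial automorphism is sqrt(-1541) ↦ -sqrt(-1541). Hence Gal(Q(sqrt(-1541))/Q) = Z/2Z.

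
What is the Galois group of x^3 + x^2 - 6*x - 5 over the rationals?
Gal(K/Q) = S_3 (symmetric group of order 6)

Compute the discriminant of x^3 + (1)*x^2 + (-6)*x + (-5): Δ = 785. Since Δ is not a rational square, the Galois group is not contained in A_3; it must be the full S_3 (irreducibility of the cubic rules out anything smaller).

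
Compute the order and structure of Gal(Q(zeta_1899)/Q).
|Gal(Q(zeta_1899)/Q)| = phi(1899) = 1260; group ≅ (Z/1899Z)^* ≅ Z/6Z × Z/210Z

The n-th cyclotomic polynomial Φ_1899(x) is the minimal polynomial of zeta_1899 over Q and has degree phi(1899) = 1260. So Q(zeta_1899) is a degree-1260 Galois extension with Galois group (Z/1899Z)^*. By CRT, (Z/1899Z)^* ≅ (Z/9Z)^* × (Z/211Z)^*. Each prime-power unit group is (Z/9Z)^* ≅ Z/6Z; (Z/211Z)^* ≅ Z/210Z. Hence Gal(Q(zeta_1899)/Q) ≅ Z/6Z × Z/210Z.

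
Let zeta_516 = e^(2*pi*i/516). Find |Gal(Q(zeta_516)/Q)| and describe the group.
|Gal(Q(zeta_516)/Q)| = phi(516) = 168; group ≅ (Z/516Z)^* ≅ Z/2Z × Z/2Z × Z/42Z

The n-th cyclotomic polynomial Φ_516(x) is the minimal polynomial of zeta_516 over Q and has degree phi(516) = 168. So Q(zeta_516) is a degree-168 Galois extension with Galois group (Z/516Z)^*. By CRT, (Z/516Z)^* ≅ (Z/4Z)^* × (Z/3Z)^* × (Z/43Z)^*. Each prime-power unit group is (Z/4Z)^* ≅ Z/2Z; (Z/3Z)^* ≅ Z/2Z; (Z/43Z)^* ≅ Z/42Z. Hence Gal(Q(zeta_516)/Q) ≅ Z/2Z × Z/2Z × Z/42Z.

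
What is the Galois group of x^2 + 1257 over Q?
Gal(K/Q) = Z/2Z (cyclic of order 2)

x^2 + 1257 is irreducible over Q since -1257 is not a rational square. The splitting field Q(sqrt(-1257)) has degree 2 over Q, and its unique nontrivial automorphism is sqrt(-1257) ↦ -sqrt(-1257). Hence Gal(Q(sqrt(-1257))/Q) = Z/2Z.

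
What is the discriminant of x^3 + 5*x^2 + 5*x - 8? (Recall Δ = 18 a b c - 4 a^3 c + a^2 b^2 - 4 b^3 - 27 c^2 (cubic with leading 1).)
Δ = -1203

For x^3 + a x^2 + b x + c the discriminant is Δ = 18 a b c - 4 a^3 c + a^2 b^2 - 4 b^3 - 27 c^2.
Plug a = 5, b = 5, c = -8:
  18*(5)*(5)*(-8) - 4*(5)^3*(-8) + (5)^2*(5)^2 - 4*(5)^3 - 27*(-8)^2
  = -3600 + (4000) + 625 + (-500) + (-1728)
  = -1203.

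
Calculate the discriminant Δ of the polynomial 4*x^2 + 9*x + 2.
Δ = 49

For a quadratic a x^2 + b x + c the discriminant is Δ = b^2 - 4ac = (9)^2 - 4*(4)*(2) = 81 - (32) = 49.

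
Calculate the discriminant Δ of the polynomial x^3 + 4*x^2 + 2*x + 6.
Δ = -1612

For x^3 + a x^2 + b x + c the discriminant is Δ = 18 a b c - 4 a^3 c + a^2 b^2 - 4 b^3 - 27 c^2.
Plug a = 4, b = 2, c = 6:
  18*(4)*(2)*(6) - 4*(4)^3*(6) + (4)^2*(2)^2 - 4*(2)^3 - 27*(6)^2
  = 864 + (-1536) + 64 + (-32) + (-972)
  = -1612.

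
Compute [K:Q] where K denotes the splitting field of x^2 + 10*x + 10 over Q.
[K:Q] = 2

The discriminant of x^2 + (10)*x + (10) is b^2 - 4c = 100 - (40) = 60. Since 60 is not a perfect square in Q, the polynomial is irreducible over Q. Its two roots generate a degree-2 extension, so [K:Q] = 2.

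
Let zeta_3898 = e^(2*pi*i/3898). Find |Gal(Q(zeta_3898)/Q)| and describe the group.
|Gal(Q(zeta_3898)/Q)| = phi(3898) = 1948; group ≅ (Z/3898Z)^* ≅ Z/1948Z

The n-th cyclotomic polynomial Φ_3898(x) is the minimal polynomial of zeta_3898 over Q and has degree phi(3898) = 1948. So Q(zeta_3898) is a degree-1948 Galois extension with Galois group (Z/3898Z)^*. By CRT, (Z/3898Z)^* ≅ (Z/2Z)^* × (Z/1949Z)^*. Each prime-power unit group is (Z/2Z)^* ≅ trivial group (order 1); (Z/1949Z)^* ≅ Z/1948Z. Hence Gal(Q(zeta_3898)/Q) ≅ Z/1948Z.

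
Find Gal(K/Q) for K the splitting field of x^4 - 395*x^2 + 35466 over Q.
Gal(K/Q) = V_4 (Klein four-group, Z/2Z × Z/2Z)

f factors as (x^2 - 138)(x^2 - 257), so the splitting field is K = Q(sqrt(138), sqrt(257)). The elements 138, 257, 35466 are all non-squares in Q, so sqrt(138) and sqrt(257) generate independent quadratic extensions. Thus [K:Q] = 4 and Gal(K/Q) is generated by the two order-2 automorphisms sqrt(138) ↦ -sqrt(138) and sqrt(257) ↦ -sqrt(257), giving V_4.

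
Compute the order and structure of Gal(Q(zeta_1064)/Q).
|Gal(Q(zeta_1064)/Q)| = phi(1064) = 432; group ≅ (Z/1064Z)^* ≅ Z/2Z × Z/2Z × Z/6Z × Z/18Z

The n-th cyclotomic polynomial Φ_1064(x) is the minimal polynomial of zeta_1064 over Q and has degree phi(1064) = 432. So Q(zeta_1064) is a degree-432 Galois extension with Galois group (Z/1064Z)^*. By CRT, (Z/1064Z)^* ≅ (Z/8Z)^* × (Z/7Z)^* × (Z/19Z)^*. Each prime-power unit group is (Z/8Z)^* ≅ Z/2Z × Z/2Z; (Z/7Z)^* ≅ Z/6Z; (Z/19Z)^* ≅ Z/18Z. Hence Gal(Q(zeta_1064)/Q) ≅ Z/2Z × Z/2Z × Z/6Z × Z/18Z.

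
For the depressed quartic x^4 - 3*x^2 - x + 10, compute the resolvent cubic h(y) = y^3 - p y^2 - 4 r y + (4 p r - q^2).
h(y) = y^3 + 3*y^2 - 40*y - 121

Identify coefficients: p = -3, q = -1, r = 10.
Plug into h(y) = y^3 - p y^2 - 4 r y + (4 p r - q^2):
  h(y) = y^3 - (-3) y^2 - 4*(10) y + (4*(-3)*(10) - (-1)^2)
       = y^3 + (3) y^2 + (-40) y + (-121).
Simplifying: h(y) = y^3 + 3*y^2 - 40*y - 121.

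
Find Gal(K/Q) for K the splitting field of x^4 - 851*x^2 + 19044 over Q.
Gal(K/Q) = Z/2Z (cyclic of order 2)

f factors as (x^2 - 23)(x^2 - 828), so the splitting field is K = Q(sqrt(23), sqrt(828)). The squarefree part of 23 is 23 and the squarefree part of 828 is also 23, so sqrt(23) and sqrt(828) are both rational multiples of sqrt(23). Hence Q(sqrt(23)) = Q(sqrt(828)) = Q(sqrt(23)), and the splitting field collapses to a single degree-2 extension with Galois group Z/2Z.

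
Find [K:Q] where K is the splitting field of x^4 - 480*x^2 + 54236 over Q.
[K:Q] = 4

f factors as (x^2 - 182)(x^2 - 298); the splitting field is K = Q(sqrt(182), sqrt(298)). Since 182, 298, and 54236 are all non-squares in Q, the three subfields Q(sqrt(182)), Q(sqrt(298)), Q(sqrt(54236)) are distinct degree-2 extensions, so [K:Q] = 4 (Klein four Galois group).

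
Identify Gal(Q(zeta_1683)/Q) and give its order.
|Gal(Q(zeta_1683)/Q)| = phi(1683) = 960; group ≅ (Z/1683Z)^* ≅ Z/6Z × Z/10Z × Z/16Z

The n-th cyclotomic polynomial Φ_1683(x) is the minimal polynomial of zeta_1683 over Q and has degree phi(1683) = 960. So Q(zeta_1683) is a degree-960 Galois extension with Galois group (Z/1683Z)^*. By CRT, (Z/1683Z)^* ≅ (Z/9Z)^* × (Z/11Z)^* × (Z/17Z)^*. Each prime-power unit group is (Z/9Z)^* ≅ Z/6Z; (Z/11Z)^* ≅ Z/10Z; (Z/17Z)^* ≅ Z/16Z. Hence Gal(Q(zeta_1683)/Q) ≅ Z/6Z × Z/10Z × Z/16Z.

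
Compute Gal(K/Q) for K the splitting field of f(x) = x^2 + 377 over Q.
Gal(K/Q) = Z/2Z (cyclic of order 2)

x^2 + 377 is irreducible over Q since -377 is not a rational square. The splitting field Q(sqrt(-377)) has degree 2 over Q, and its unique nontrivial automorphism is sqrt(-377) ↦ -sqrt(-377). Hence Gal(Q(sqrt(-377))/Q) = Z/2Z.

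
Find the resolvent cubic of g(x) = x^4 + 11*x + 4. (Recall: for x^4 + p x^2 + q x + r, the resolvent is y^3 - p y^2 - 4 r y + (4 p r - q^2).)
h(y) = y^3 - 16*y - 121

Identify coefficients: p = 0, q = 11, r = 4.
Plug into h(y) = y^3 - p y^2 - 4 r y + (4 p r - q^2):
  h(y) = y^3 - (0) y^2 - 4*(4) y + (4*(0)*(4) - (11)^2)
       = y^3 + (0) y^2 + (-16) y + (-121).
Simplifying: h(y) = y^3 - 16*y - 121.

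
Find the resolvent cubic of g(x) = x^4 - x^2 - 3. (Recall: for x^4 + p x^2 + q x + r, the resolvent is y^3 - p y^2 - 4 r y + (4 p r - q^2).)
h(y) = y^3 + y^2 + 12*y + 12

Identify coefficients: p = -1, q = 0, r = -3.
Plug into h(y) = y^3 - p y^2 - 4 r y + (4 p r - q^2):
  h(y) = y^3 - (-1) y^2 - 4*(-3) y + (4*(-1)*(-3) - (0)^2)
       = y^3 + (1) y^2 + (12) y + (12).
Simplifying: h(y) = y^3 + y^2 + 12*y + 12.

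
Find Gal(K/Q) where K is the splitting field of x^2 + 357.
Gal(K/Q) = Z/2Z (cyclic of order 2)

x^2 + 357 is irreducible over Q since -357 is not a rational square. The splitting field Q(sqrt(-357)) has degree 2 over Q, and its unique nontrivial automorphism is sqrt(-357) ↦ -sqrt(-357). Hence Gal(Q(sqrt(-357))/Q) = Z/2Z.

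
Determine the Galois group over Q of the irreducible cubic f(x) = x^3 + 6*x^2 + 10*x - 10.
Gal(K/Q) = S_3 (symmetric group of order 6)

Compute the discriminant of x^3 + (6)*x^2 + (10)*x + (-10): Δ = -5260. Since Δ is not a rational square, the Galois group is not contained in A_3; it must be the full S_3 (irreducibility of the cubic rules out anything smaller).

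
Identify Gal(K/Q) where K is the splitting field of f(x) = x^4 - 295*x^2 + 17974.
Gal(K/Q) = V_4 (Klein four-group, Z/2Z × Z/2Z)

f factors as (x^2 - 86)(x^2 - 209), so the splitting field is K = Q(sqrt(86), sqrt(209)). The elements 86, 209, 17974 are all non-squares in Q, so sqrt(86) and sqrt(209) generate independent quadratic extensions. Thus [K:Q] = 4 and Gal(K/Q) is generated by the two order-2 automorphisms sqrt(86) ↦ -sqrt(86) and sqrt(209) ↦ -sqrt(209), giving V_4.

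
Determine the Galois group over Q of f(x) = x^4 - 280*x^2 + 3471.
Gal(K/Q) = V_4 (Klein four-group, Z/2Z × Z/2Z)

f factors as (x^2 - 13)(x^2 - 267), so the splitting field is K = Q(sqrt(13), sqrt(267)). The elements 13, 267, 3471 are all non-squares in Q, so sqrt(13) and sqrt(267) generate independent quadratic extensions. Thus [K:Q] = 4 and Gal(K/Q) is generated by the two order-2 automorphisms sqrt(13) ↦ -sqrt(13) and sqrt(267) ↦ -sqrt(267), giving V_4.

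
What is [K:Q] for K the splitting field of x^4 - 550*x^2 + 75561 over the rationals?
[K:Q] = 4

f factors as (x^2 - 267)(x^2 - 283); the splitting field is K = Q(sqrt(267), sqrt(283)). Since 267, 283, and 75561 are all non-squares in Q, the three subfields Q(sqrt(267)), Q(sqrt(283)), Q(sqrt(75561)) are distinct degree-2 extensions, so [K:Q] = 4 (Klein four Galois group).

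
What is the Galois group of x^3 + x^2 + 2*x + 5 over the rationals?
Gal(K/Q) = S_3 (symmetric group of order 6)

Compute the discriminant of x^3 + (1)*x^2 + (2)*x + (5): Δ = -543. Since Δ is not a rational square, the Galois group is not contained in A_3; it must be the full S_3 (irreducibility of the cubic rules out anything smaller).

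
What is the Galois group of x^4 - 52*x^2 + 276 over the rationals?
Gal(K/Q) = V_4 (Klein four-group, Z/2Z × Z/2Z)

f factors as (x^2 - 46)(x^2 - 6), so the splitting field is K = Q(sqrt(46), sqrt(6)). The elements 46, 6, 276 are all non-squares in Q, so sqrt(46) and sqrt(6) generate independent quadratic extensions. Thus [K:Q] = 4 and Gal(K/Q) is generated by the two order-2 automorphisms sqrt(46) ↦ -sqrt(46) and sqrt(6) ↦ -sqrt(6), giving V_4.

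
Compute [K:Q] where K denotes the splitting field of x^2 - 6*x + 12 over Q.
[K:Q] = 2

The discriminant of x^2 + (-6)*x + (12) is b^2 - 4c = 36 - (48) = -12. Since -12 is not a perfect square in Q, the polynomial is irreducible over Q. Its two roots generate a degree-2 extension, so [K:Q] = 2.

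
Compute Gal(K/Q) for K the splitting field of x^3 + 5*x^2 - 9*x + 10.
Gal(K/Q) = S_3 (symmetric group of order 6)

Compute the discriminant of x^3 + (5)*x^2 + (-9)*x + (10): Δ = -10859. Since Δ is not a rational square, the Galois group is not contained in A_3; it must be the full S_3 (irreducibility of the cubic rules out anything smaller).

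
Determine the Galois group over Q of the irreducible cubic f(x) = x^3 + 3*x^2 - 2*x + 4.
Gal(K/Q) = S_3 (symmetric group of order 6)

Compute the discriminant of x^3 + (3)*x^2 + (-2)*x + (4): Δ = -1228. Since Δ is not a rational square, the Galois group is not contained in A_3; it must be the full S_3 (irreducibility of the cubic rules out anything smaller).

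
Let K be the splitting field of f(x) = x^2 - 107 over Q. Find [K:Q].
[K:Q] = 2

The polynomial x^2 - 107 is irreducible over Q since 107 is not a perfect square. Its splitting field is Q(sqrt(107)), which has degree 2 over Q.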